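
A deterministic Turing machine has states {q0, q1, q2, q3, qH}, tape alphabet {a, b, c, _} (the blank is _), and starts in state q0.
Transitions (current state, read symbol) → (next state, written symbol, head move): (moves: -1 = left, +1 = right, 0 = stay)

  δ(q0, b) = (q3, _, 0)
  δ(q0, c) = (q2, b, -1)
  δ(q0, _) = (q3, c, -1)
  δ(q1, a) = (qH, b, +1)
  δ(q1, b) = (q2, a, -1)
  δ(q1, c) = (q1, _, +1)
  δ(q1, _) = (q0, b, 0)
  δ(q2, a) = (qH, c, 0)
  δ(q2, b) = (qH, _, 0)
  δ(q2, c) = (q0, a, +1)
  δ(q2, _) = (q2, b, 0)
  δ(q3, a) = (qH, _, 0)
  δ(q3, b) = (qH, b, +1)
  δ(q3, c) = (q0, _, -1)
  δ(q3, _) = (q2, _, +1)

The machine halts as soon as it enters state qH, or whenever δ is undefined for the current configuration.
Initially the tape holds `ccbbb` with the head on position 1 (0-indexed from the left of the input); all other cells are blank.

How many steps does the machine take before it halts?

q0 | c[c]bbb   read c → write b, move -1, go to q2
q2 | [c]bbbb   read c → write a, move +1, go to q0
q0 | a[b]bbb   read b → write _, move 0, go to q3
q3 | a[_]bbb   read _ → write _, move +1, go to q2
q2 | a_[b]bb   read b → write _, move 0, go to qH
qH | a_[_]bb
M halts after 5 transitions.

5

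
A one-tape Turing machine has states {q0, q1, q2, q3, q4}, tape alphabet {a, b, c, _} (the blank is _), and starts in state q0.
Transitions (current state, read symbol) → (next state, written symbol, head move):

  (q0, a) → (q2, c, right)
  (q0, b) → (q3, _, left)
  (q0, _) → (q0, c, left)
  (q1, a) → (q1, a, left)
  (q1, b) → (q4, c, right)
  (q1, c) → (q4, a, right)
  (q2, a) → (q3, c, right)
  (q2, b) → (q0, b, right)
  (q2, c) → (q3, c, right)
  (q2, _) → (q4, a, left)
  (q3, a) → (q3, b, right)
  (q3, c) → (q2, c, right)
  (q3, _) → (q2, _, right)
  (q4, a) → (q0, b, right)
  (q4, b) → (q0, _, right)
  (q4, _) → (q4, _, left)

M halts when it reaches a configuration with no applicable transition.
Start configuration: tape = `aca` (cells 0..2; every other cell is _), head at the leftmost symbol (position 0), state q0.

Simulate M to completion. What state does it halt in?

q0

q0 | [a]ca__   read a → write c, move right, go to q2
q2 | c[c]a__   read c → write c, move right, go to q3
q3 | cc[a]__   read a → write b, move right, go to q3
q3 | ccb[_]_   read _ → write _, move right, go to q2
q2 | ccb_[_]   read _ → write a, move left, go to q4
q4 | ccb[_]a   read _ → write _, move left, go to q4
q4 | cc[b]_a   read b → write _, move right, go to q0
q0 | cc_[_]a   read _ → write c, move left, go to q0
q0 | cc[_]ca   read _ → write c, move left, go to q0
q0 | c[c]cca
No transition is defined for (q0, c); M halts in state q0.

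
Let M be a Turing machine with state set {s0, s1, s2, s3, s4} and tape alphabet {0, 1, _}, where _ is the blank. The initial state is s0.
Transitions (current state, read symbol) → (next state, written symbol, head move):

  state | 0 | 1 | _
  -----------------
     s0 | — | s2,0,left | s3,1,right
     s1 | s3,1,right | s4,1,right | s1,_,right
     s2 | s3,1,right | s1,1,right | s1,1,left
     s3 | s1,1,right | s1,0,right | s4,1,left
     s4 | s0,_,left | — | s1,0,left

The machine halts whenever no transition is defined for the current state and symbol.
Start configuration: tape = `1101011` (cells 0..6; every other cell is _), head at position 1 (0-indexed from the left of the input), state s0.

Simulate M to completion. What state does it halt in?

s4

s0 | 1[1]01011   read 1 → write 0, move left, go to s2
s2 | [1]001011   read 1 → write 1, move right, go to s1
s1 | 1[0]01011   read 0 → write 1, move right, go to s3
s3 | 11[0]1011   read 0 → write 1, move right, go to s1
s1 | 111[1]011   read 1 → write 1, move right, go to s4
s4 | 1111[0]11   read 0 → write _, move left, go to s0
s0 | 111[1]_11   read 1 → write 0, move left, go to s2
s2 | 11[1]0_11   read 1 → write 1, move right, go to s1
s1 | 111[0]_11   read 0 → write 1, move right, go to s3
s3 | 1111[_]11   read _ → write 1, move left, go to s4
s4 | 111[1]111
No transition is defined for (s4, 1); M halts in state s4.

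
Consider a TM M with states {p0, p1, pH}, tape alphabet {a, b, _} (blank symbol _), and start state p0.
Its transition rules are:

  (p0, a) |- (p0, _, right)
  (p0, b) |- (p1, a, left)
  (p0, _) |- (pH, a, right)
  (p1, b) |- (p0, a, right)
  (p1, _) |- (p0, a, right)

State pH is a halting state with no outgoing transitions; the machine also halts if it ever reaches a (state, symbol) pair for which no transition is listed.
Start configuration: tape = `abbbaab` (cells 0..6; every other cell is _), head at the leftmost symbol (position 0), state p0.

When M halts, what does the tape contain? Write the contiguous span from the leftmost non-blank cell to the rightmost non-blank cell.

p0 | [a]bbbaab__   read a → write _, move right, go to p0
p0 | _[b]bbaab__   read b → write a, move left, go to p1
p1 | [_]abbaab__   read _ → write a, move right, go to p0
p0 | a[a]bbaab__   read a → write _, move right, go to p0
p0 | a_[b]baab__   read b → write a, move left, go to p1
p1 | a[_]abaab__   read _ → write a, move right, go to p0
p0 | aa[a]baab__   read a → write _, move right, go to p0
p0 | aa_[b]aab__   read b → write a, move left, go to p1
p1 | aa[_]aaab__   read _ → write a, move right, go to p0
p0 | aaa[a]aab__   read a → write _, move right, go to p0
p0 | aaa_[a]ab__   read a → write _, move right, go to p0
p0 | aaa__[a]b__   read a → write _, move right, go to p0
p0 | aaa___[b]__   read b → write a, move left, go to p1
p1 | aaa__[_]a__   read _ → write a, move right, go to p0
p0 | aaa__a[a]__   read a → write _, move right, go to p0
p0 | aaa__a_[_]_   read _ → write a, move right, go to pH
pH | aaa__a_a[_]
The non-blank tape span at halt is aaa__a_a.

aaa__a_a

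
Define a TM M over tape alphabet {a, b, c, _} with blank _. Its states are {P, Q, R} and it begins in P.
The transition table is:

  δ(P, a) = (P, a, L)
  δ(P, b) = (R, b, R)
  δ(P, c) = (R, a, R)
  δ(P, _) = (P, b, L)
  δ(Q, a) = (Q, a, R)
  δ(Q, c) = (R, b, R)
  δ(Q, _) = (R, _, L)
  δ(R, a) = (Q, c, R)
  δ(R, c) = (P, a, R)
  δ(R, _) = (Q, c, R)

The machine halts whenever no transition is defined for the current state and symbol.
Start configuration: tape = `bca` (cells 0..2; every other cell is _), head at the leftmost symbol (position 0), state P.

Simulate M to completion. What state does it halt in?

P | [b]ca_   read b → write b, move R, go to R
R | b[c]a_   read c → write a, move R, go to P
P | ba[a]_   read a → write a, move L, go to P
P | b[a]a_   read a → write a, move L, go to P
P | [b]aa_   read b → write b, move R, go to R
R | b[a]a_   read a → write c, move R, go to Q
Q | bc[a]_   read a → write a, move R, go to Q
Q | bca[_]   read _ → write _, move L, go to R
R | bc[a]_   read a → write c, move R, go to Q
Q | bcc[_]   read _ → write _, move L, go to R
R | bc[c]_   read c → write a, move R, go to P
P | bca[_]   read _ → write b, move L, go to P
P | bc[a]b   read a → write a, move L, go to P
P | b[c]ab   read c → write a, move R, go to R
R | ba[a]b   read a → write c, move R, go to Q
Q | bac[b]
No transition is defined for (Q, b); M halts in state Q.

Q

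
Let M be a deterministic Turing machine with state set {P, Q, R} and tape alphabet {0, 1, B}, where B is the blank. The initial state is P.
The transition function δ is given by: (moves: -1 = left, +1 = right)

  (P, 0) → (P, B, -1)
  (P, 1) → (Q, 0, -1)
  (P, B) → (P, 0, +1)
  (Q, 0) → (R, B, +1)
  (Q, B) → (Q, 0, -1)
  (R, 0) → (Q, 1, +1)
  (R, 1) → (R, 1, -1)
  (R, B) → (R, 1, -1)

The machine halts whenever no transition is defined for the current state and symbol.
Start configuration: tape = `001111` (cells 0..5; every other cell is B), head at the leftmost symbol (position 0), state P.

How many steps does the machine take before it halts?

state=P head=0 tape=BB[0]01111   (P,0)→(P,B,-1)
state=P head=-1 tape=B[B]B01111   (P,B)→(P,0,+1)
state=P head=0 tape=B0[B]01111   (P,B)→(P,0,+1)
state=P head=1 tape=B00[0]1111   (P,0)→(P,B,-1)
state=P head=0 tape=B0[0]B1111   (P,0)→(P,B,-1)
state=P head=-1 tape=B[0]BB1111   (P,0)→(P,B,-1)
state=P head=-2 tape=[B]BBB1111   (P,B)→(P,0,+1)
state=P head=-1 tape=0[B]BB1111   (P,B)→(P,0,+1)
state=P head=0 tape=00[B]B1111   (P,B)→(P,0,+1)
state=P head=1 tape=000[B]1111   (P,B)→(P,0,+1)
state=P head=2 tape=0000[1]111   (P,1)→(Q,0,-1)
state=Q head=1 tape=000[0]0111   (Q,0)→(R,B,+1)
state=R head=2 tape=000B[0]111   (R,0)→(Q,1,+1)
state=Q head=3 tape=000B1[1]11
M halts after 13 transitions.

13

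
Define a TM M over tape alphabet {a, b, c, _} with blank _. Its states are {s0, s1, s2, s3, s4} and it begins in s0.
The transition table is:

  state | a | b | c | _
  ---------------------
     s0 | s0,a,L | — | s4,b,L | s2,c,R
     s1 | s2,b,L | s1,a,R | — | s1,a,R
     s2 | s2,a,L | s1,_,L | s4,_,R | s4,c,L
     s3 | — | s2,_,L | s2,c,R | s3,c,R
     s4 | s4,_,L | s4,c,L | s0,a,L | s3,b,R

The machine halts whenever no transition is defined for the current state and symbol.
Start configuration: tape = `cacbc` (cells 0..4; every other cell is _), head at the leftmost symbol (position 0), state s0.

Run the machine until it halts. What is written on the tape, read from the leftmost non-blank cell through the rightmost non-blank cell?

bbcaabcbc

state=s0 head=0 tape=____[c]acbc   (s0,c)→(s4,b,L)
state=s4 head=-1 tape=___[_]bacbc   (s4,_)→(s3,b,R)
state=s3 head=0 tape=___b[b]acbc   (s3,b)→(s2,_,L)
state=s2 head=-1 tape=___[b]_acbc   (s2,b)→(s1,_,L)
state=s1 head=-2 tape=__[_]__acbc   (s1,_)→(s1,a,R)
state=s1 head=-1 tape=__a[_]_acbc   (s1,_)→(s1,a,R)
state=s1 head=0 tape=__aa[_]acbc   (s1,_)→(s1,a,R)
state=s1 head=1 tape=__aaa[a]cbc   (s1,a)→(s2,b,L)
state=s2 head=0 tape=__aa[a]bcbc   (s2,a)→(s2,a,L)
state=s2 head=-1 tape=__a[a]abcbc   (s2,a)→(s2,a,L)
state=s2 head=-2 tape=__[a]aabcbc   (s2,a)→(s2,a,L)
state=s2 head=-3 tape=_[_]aaabcbc   (s2,_)→(s4,c,L)
state=s4 head=-4 tape=[_]caaabcbc   (s4,_)→(s3,b,R)
state=s3 head=-3 tape=b[c]aaabcbc   (s3,c)→(s2,c,R)
state=s2 head=-2 tape=bc[a]aabcbc   (s2,a)→(s2,a,L)
state=s2 head=-3 tape=b[c]aaabcbc   (s2,c)→(s4,_,R)
state=s4 head=-2 tape=b_[a]aabcbc   (s4,a)→(s4,_,L)
state=s4 head=-3 tape=b[_]_aabcbc   (s4,_)→(s3,b,R)
state=s3 head=-2 tape=bb[_]aabcbc   (s3,_)→(s3,c,R)
state=s3 head=-1 tape=bbc[a]abcbc
The non-blank tape span at halt is bbcaabcbc.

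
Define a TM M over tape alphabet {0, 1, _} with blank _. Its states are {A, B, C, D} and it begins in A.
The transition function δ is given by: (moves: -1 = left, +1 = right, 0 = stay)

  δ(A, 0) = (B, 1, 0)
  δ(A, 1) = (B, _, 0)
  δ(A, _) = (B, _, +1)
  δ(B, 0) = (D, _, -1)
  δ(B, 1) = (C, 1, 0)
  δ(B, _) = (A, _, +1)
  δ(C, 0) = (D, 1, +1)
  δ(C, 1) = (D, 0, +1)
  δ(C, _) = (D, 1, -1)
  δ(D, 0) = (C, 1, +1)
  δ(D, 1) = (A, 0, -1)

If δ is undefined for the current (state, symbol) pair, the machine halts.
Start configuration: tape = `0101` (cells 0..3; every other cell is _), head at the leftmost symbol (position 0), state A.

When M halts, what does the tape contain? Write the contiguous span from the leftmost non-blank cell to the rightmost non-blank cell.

01_0

A | [0]101_   read 0 → write 1, move 0, go to B
B | [1]101_   read 1 → write 1, move 0, go to C
C | [1]101_   read 1 → write 0, move +1, go to D
D | 0[1]01_   read 1 → write 0, move -1, go to A
A | [0]001_   read 0 → write 1, move 0, go to B
B | [1]001_   read 1 → write 1, move 0, go to C
C | [1]001_   read 1 → write 0, move +1, go to D
D | 0[0]01_   read 0 → write 1, move +1, go to C
C | 01[0]1_   read 0 → write 1, move +1, go to D
D | 011[1]_   read 1 → write 0, move -1, go to A
A | 01[1]0_   read 1 → write _, move 0, go to B
B | 01[_]0_   read _ → write _, move +1, go to A
A | 01_[0]_   read 0 → write 1, move 0, go to B
B | 01_[1]_   read 1 → write 1, move 0, go to C
C | 01_[1]_   read 1 → write 0, move +1, go to D
D | 01_0[_]
The non-blank tape span at halt is 01_0.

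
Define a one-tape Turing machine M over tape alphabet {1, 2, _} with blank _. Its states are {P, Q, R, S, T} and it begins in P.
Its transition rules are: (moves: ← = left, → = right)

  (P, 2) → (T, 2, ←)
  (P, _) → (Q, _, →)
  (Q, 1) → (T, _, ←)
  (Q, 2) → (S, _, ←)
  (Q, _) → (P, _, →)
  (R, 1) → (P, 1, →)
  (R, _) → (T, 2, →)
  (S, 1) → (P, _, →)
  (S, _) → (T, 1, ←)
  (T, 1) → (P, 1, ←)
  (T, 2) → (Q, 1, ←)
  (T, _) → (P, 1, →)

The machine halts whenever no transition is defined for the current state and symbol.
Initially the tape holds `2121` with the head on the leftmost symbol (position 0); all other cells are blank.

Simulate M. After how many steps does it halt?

19

state=P head=0 tape=___[2]121   (P,2)→(T,2,←)
state=T head=-1 tape=__[_]2121   (T,_)→(P,1,→)
state=P head=0 tape=__1[2]121   (P,2)→(T,2,←)
state=T head=-1 tape=__[1]2121   (T,1)→(P,1,←)
state=P head=-2 tape=_[_]12121   (P,_)→(Q,_,→)
state=Q head=-1 tape=__[1]2121   (Q,1)→(T,_,←)
state=T head=-2 tape=_[_]_2121   (T,_)→(P,1,→)
state=P head=-1 tape=_1[_]2121   (P,_)→(Q,_,→)
state=Q head=0 tape=_1_[2]121   (Q,2)→(S,_,←)
state=S head=-1 tape=_1[_]_121   (S,_)→(T,1,←)
state=T head=-2 tape=_[1]1_121   (T,1)→(P,1,←)
state=P head=-3 tape=[_]11_121   (P,_)→(Q,_,→)
state=Q head=-2 tape=_[1]1_121   (Q,1)→(T,_,←)
state=T head=-3 tape=[_]_1_121   (T,_)→(P,1,→)
state=P head=-2 tape=1[_]1_121   (P,_)→(Q,_,→)
state=Q head=-1 tape=1_[1]_121   (Q,1)→(T,_,←)
state=T head=-2 tape=1[_]__121   (T,_)→(P,1,→)
state=P head=-1 tape=11[_]_121   (P,_)→(Q,_,→)
state=Q head=0 tape=11_[_]121   (Q,_)→(P,_,→)
state=P head=1 tape=11__[1]21
M halts after 19 transitions.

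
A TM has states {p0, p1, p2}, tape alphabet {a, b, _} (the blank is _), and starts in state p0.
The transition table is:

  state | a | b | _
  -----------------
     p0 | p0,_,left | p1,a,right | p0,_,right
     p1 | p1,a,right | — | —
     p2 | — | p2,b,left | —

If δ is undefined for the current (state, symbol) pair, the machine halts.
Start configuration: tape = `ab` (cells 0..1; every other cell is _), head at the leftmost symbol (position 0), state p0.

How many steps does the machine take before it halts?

4

p0 | _[a]b_   read a → write _, move left, go to p0
p0 | [_]_b_   read _ → write _, move right, go to p0
p0 | _[_]b_   read _ → write _, move right, go to p0
p0 | __[b]_   read b → write a, move right, go to p1
p1 | __a[_]
M halts after 4 transitions.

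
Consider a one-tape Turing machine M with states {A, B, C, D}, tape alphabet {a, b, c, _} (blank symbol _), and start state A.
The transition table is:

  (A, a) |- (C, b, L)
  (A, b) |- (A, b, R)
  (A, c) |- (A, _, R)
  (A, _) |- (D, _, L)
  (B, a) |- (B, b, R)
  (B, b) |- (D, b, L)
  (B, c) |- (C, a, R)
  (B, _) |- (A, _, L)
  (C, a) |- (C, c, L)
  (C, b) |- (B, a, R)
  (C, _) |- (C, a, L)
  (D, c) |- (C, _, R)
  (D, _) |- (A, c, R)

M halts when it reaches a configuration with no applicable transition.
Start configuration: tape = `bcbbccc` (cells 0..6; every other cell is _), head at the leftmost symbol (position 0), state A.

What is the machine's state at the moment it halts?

D

A | [b]cbbccc__   read b → write b, move R, go to A
A | b[c]bbccc__   read c → write _, move R, go to A
A | b_[b]bccc__   read b → write b, move R, go to A
A | b_b[b]ccc__   read b → write b, move R, go to A
A | b_bb[c]cc__   read c → write _, move R, go to A
A | b_bb_[c]c__   read c → write _, move R, go to A
A | b_bb__[c]__   read c → write _, move R, go to A
A | b_bb___[_]_   read _ → write _, move L, go to D
D | b_bb__[_]__   read _ → write c, move R, go to A
A | b_bb__c[_]_   read _ → write _, move L, go to D
D | b_bb__[c]__   read c → write _, move R, go to C
C | b_bb___[_]_   read _ → write a, move L, go to C
C | b_bb__[_]a_   read _ → write a, move L, go to C
C | b_bb_[_]aa_   read _ → write a, move L, go to C
C | b_bb[_]aaa_   read _ → write a, move L, go to C
C | b_b[b]aaaa_   read b → write a, move R, go to B
B | b_ba[a]aaa_   read a → write b, move R, go to B
B | b_bab[a]aa_   read a → write b, move R, go to B
B | b_babb[a]a_   read a → write b, move R, go to B
B | b_babbb[a]_   read a → write b, move R, go to B
B | b_babbbb[_]   read _ → write _, move L, go to A
A | b_babbb[b]_   read b → write b, move R, go to A
A | b_babbbb[_]   read _ → write _, move L, go to D
D | b_babbb[b]_
No transition is defined for (D, b); M halts in state D.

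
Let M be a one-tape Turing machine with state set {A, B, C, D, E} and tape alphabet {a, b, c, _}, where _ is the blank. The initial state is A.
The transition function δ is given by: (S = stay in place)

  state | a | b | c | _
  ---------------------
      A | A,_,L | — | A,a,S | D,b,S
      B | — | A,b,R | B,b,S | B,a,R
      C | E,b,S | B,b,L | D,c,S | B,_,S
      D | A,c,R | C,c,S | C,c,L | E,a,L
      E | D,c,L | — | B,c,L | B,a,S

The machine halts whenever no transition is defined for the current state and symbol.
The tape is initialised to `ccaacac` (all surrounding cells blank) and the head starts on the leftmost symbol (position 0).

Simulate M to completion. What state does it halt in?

B

A | __[c]caacac   read c → write a, move S, go to A
A | __[a]caacac   read a → write _, move L, go to A
A | _[_]_caacac   read _ → write b, move S, go to D
D | _[b]_caacac   read b → write c, move S, go to C
C | _[c]_caacac   read c → write c, move S, go to D
D | _[c]_caacac   read c → write c, move L, go to C
C | [_]c_caacac   read _ → write _, move S, go to B
B | [_]c_caacac   read _ → write a, move R, go to B
B | a[c]_caacac   read c → write b, move S, go to B
B | a[b]_caacac   read b → write b, move R, go to A
A | ab[_]caacac   read _ → write b, move S, go to D
D | ab[b]caacac   read b → write c, move S, go to C
C | ab[c]caacac   read c → write c, move S, go to D
D | ab[c]caacac   read c → write c, move L, go to C
C | a[b]ccaacac   read b → write b, move L, go to B
B | [a]bccaacac
No transition is defined for (B, a); M halts in state B.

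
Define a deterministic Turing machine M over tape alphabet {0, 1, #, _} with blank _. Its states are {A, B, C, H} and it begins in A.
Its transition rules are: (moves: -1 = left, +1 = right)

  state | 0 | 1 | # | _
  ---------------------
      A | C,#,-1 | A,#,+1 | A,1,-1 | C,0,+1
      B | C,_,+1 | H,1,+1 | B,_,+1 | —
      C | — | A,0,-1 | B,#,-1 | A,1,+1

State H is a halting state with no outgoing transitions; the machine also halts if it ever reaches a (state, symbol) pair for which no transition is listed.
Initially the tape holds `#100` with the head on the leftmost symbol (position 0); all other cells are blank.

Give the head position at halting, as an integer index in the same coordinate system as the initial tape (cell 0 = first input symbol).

2

A | __[#]100   read # → write 1, move -1, go to A
A | _[_]1100   read _ → write 0, move +1, go to C
C | _0[1]100   read 1 → write 0, move -1, go to A
A | _[0]0100   read 0 → write #, move -1, go to C
C | [_]#0100   read _ → write 1, move +1, go to A
A | 1[#]0100   read # → write 1, move -1, go to A
A | [1]10100   read 1 → write #, move +1, go to A
A | #[1]0100   read 1 → write #, move +1, go to A
A | ##[0]100   read 0 → write #, move -1, go to C
C | #[#]#100   read # → write #, move -1, go to B
B | [#]##100   read # → write _, move +1, go to B
B | _[#]#100   read # → write _, move +1, go to B
B | __[#]100   read # → write _, move +1, go to B
B | ___[1]00   read 1 → write 1, move +1, go to H
H | ___1[0]0
At halt the head is at cell 2.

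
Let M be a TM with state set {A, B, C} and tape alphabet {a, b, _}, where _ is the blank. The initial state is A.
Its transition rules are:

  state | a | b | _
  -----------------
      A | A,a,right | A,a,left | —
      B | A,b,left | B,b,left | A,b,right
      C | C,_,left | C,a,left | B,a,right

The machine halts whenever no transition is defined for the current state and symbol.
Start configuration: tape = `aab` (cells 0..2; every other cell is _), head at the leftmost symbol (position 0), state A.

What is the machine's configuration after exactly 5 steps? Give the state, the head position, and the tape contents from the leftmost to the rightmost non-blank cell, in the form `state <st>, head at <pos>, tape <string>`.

state=A head=0 tape=[a]ab_   (A,a)→(A,a,right)
state=A head=1 tape=a[a]b_   (A,a)→(A,a,right)
state=A head=2 tape=aa[b]_   (A,b)→(A,a,left)
state=A head=1 tape=a[a]a_   (A,a)→(A,a,right)
state=A head=2 tape=aa[a]_   (A,a)→(A,a,right)
state=A head=3 tape=aaa[_]
After 5 steps: state A, head at 3, tape aaa.

state A, head at 3, tape aaa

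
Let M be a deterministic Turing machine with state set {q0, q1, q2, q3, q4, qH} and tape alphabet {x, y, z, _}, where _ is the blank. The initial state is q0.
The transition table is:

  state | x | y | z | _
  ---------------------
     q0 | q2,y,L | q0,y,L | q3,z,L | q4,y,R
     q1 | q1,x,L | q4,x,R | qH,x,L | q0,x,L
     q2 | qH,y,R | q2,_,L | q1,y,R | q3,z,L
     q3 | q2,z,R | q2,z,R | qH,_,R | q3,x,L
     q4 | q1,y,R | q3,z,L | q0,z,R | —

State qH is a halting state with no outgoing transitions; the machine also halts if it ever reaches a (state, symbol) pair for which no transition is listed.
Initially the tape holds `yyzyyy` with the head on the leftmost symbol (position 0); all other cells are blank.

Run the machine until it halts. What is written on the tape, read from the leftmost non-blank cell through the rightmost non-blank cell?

zyzyzyx

q0 | _[y]yzyyy_   read y → write y, move L, go to q0
q0 | [_]yyzyyy_   read _ → write y, move R, go to q4
q4 | y[y]yzyyy_   read y → write z, move L, go to q3
q3 | [y]zyzyyy_   read y → write z, move R, go to q2
q2 | z[z]yzyyy_   read z → write y, move R, go to q1
q1 | zy[y]zyyy_   read y → write x, move R, go to q4
q4 | zyx[z]yyy_   read z → write z, move R, go to q0
q0 | zyxz[y]yy_   read y → write y, move L, go to q0
q0 | zyx[z]yyy_   read z → write z, move L, go to q3
q3 | zy[x]zyyy_   read x → write z, move R, go to q2
q2 | zyz[z]yyy_   read z → write y, move R, go to q1
q1 | zyzy[y]yy_   read y → write x, move R, go to q4
q4 | zyzyx[y]y_   read y → write z, move L, go to q3
q3 | zyzy[x]zy_   read x → write z, move R, go to q2
q2 | zyzyz[z]y_   read z → write y, move R, go to q1
q1 | zyzyzy[y]_   read y → write x, move R, go to q4
q4 | zyzyzyx[_]
The non-blank tape span at halt is zyzyzyx.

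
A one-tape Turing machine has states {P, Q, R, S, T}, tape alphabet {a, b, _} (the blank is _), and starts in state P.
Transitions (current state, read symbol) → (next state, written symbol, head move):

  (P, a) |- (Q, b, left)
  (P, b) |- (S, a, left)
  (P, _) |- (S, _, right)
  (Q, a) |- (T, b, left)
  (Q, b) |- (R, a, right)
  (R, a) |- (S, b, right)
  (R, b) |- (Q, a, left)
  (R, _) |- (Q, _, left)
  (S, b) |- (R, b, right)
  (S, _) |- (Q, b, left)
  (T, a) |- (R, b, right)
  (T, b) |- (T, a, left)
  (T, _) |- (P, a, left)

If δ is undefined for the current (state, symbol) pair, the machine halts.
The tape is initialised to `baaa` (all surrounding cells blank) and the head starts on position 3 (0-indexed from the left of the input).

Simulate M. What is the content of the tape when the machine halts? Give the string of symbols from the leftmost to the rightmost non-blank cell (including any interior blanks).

aaaab

state=P head=3 tape=__baa[a]_   (P,a)→(Q,b,left)
state=Q head=2 tape=__ba[a]b_   (Q,a)→(T,b,left)
state=T head=1 tape=__b[a]bb_   (T,a)→(R,b,right)
state=R head=2 tape=__bb[b]b_   (R,b)→(Q,a,left)
state=Q head=1 tape=__b[b]ab_   (Q,b)→(R,a,right)
state=R head=2 tape=__ba[a]b_   (R,a)→(S,b,right)
state=S head=3 tape=__bab[b]_   (S,b)→(R,b,right)
state=R head=4 tape=__babb[_]   (R,_)→(Q,_,left)
state=Q head=3 tape=__bab[b]_   (Q,b)→(R,a,right)
state=R head=4 tape=__baba[_]   (R,_)→(Q,_,left)
state=Q head=3 tape=__bab[a]_   (Q,a)→(T,b,left)
state=T head=2 tape=__ba[b]b_   (T,b)→(T,a,left)
state=T head=1 tape=__b[a]ab_   (T,a)→(R,b,right)
state=R head=2 tape=__bb[a]b_   (R,a)→(S,b,right)
state=S head=3 tape=__bbb[b]_   (S,b)→(R,b,right)
state=R head=4 tape=__bbbb[_]   (R,_)→(Q,_,left)
state=Q head=3 tape=__bbb[b]_   (Q,b)→(R,a,right)
state=R head=4 tape=__bbba[_]   (R,_)→(Q,_,left)
state=Q head=3 tape=__bbb[a]_   (Q,a)→(T,b,left)
state=T head=2 tape=__bb[b]b_   (T,b)→(T,a,left)
state=T head=1 tape=__b[b]ab_   (T,b)→(T,a,left)
state=T head=0 tape=__[b]aab_   (T,b)→(T,a,left)
state=T head=-1 tape=_[_]aaab_   (T,_)→(P,a,left)
state=P head=-2 tape=[_]aaaab_   (P,_)→(S,_,right)
state=S head=-1 tape=_[a]aaab_
The non-blank tape span at halt is aaaab.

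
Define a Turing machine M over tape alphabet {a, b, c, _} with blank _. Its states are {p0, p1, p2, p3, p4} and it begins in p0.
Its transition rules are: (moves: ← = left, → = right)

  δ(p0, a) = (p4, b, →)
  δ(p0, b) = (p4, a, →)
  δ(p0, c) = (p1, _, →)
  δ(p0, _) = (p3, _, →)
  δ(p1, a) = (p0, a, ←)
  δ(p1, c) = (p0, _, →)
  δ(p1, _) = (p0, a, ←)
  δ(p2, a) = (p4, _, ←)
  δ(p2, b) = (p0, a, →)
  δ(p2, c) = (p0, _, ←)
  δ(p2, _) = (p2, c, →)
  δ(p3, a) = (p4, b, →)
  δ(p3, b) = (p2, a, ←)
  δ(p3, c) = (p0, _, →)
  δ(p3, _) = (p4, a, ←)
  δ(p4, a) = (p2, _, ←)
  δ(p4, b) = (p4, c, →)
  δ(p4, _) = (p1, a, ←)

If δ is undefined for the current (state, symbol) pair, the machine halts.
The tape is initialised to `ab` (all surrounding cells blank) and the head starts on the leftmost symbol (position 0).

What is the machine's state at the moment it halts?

p1

state=p0 head=0 tape=[a]b__   (p0,a)→(p4,b,→)
state=p4 head=1 tape=b[b]__   (p4,b)→(p4,c,→)
state=p4 head=2 tape=bc[_]_   (p4,_)→(p1,a,←)
state=p1 head=1 tape=b[c]a_   (p1,c)→(p0,_,→)
state=p0 head=2 tape=b_[a]_   (p0,a)→(p4,b,→)
state=p4 head=3 tape=b_b[_]   (p4,_)→(p1,a,←)
state=p1 head=2 tape=b_[b]a
No transition is defined for (p1, b); M halts in state p1.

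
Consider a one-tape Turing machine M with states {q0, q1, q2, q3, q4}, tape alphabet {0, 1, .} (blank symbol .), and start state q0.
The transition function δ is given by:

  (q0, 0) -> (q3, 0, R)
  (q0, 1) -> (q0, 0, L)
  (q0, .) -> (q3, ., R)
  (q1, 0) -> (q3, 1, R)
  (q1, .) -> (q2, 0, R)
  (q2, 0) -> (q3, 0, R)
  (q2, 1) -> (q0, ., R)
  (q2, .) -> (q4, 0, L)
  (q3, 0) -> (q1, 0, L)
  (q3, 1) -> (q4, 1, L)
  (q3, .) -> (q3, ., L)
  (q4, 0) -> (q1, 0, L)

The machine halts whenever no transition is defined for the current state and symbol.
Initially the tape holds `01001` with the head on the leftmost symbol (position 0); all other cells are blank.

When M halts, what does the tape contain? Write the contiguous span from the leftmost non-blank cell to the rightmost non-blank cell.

state=q0 head=0 tape=.[0]1001   (q0,0)→(q3,0,R)
state=q3 head=1 tape=.0[1]001   (q3,1)→(q4,1,L)
state=q4 head=0 tape=.[0]1001   (q4,0)→(q1,0,L)
state=q1 head=-1 tape=[.]01001   (q1,.)→(q2,0,R)
state=q2 head=0 tape=0[0]1001   (q2,0)→(q3,0,R)
state=q3 head=1 tape=00[1]001   (q3,1)→(q4,1,L)
state=q4 head=0 tape=0[0]1001   (q4,0)→(q1,0,L)
state=q1 head=-1 tape=[0]01001   (q1,0)→(q3,1,R)
state=q3 head=0 tape=1[0]1001   (q3,0)→(q1,0,L)
state=q1 head=-1 tape=[1]01001
The non-blank tape span at halt is 101001.

101001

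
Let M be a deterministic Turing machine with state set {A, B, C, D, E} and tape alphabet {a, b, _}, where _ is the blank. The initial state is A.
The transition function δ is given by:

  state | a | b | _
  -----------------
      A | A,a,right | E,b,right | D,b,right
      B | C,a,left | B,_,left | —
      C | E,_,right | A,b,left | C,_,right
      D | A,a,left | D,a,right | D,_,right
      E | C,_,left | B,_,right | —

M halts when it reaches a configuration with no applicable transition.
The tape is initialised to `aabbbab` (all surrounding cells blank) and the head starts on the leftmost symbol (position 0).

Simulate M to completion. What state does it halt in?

B

state=A head=0 tape=[a]abbbab   (A,a)→(A,a,right)
state=A head=1 tape=a[a]bbbab   (A,a)→(A,a,right)
state=A head=2 tape=aa[b]bbab   (A,b)→(E,b,right)
state=E head=3 tape=aab[b]bab   (E,b)→(B,_,right)
state=B head=4 tape=aab_[b]ab   (B,b)→(B,_,left)
state=B head=3 tape=aab[_]_ab
No transition is defined for (B, _); M halts in state B.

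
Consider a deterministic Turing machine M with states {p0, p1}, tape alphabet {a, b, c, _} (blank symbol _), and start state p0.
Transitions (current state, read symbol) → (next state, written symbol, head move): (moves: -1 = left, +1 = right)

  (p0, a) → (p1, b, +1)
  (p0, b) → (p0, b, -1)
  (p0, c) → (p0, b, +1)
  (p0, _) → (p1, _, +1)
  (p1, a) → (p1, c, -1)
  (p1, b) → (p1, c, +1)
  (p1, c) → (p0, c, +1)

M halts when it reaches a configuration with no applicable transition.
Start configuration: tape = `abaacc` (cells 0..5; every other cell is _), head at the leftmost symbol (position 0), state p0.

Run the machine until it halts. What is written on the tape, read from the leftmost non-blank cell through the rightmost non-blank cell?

bcbbcb

state=p0 head=0 tape=[a]baacc__   (p0,a)→(p1,b,+1)
state=p1 head=1 tape=b[b]aacc__   (p1,b)→(p1,c,+1)
state=p1 head=2 tape=bc[a]acc__   (p1,a)→(p1,c,-1)
state=p1 head=1 tape=b[c]cacc__   (p1,c)→(p0,c,+1)
state=p0 head=2 tape=bc[c]acc__   (p0,c)→(p0,b,+1)
state=p0 head=3 tape=bcb[a]cc__   (p0,a)→(p1,b,+1)
state=p1 head=4 tape=bcbb[c]c__   (p1,c)→(p0,c,+1)
state=p0 head=5 tape=bcbbc[c]__   (p0,c)→(p0,b,+1)
state=p0 head=6 tape=bcbbcb[_]_   (p0,_)→(p1,_,+1)
state=p1 head=7 tape=bcbbcb_[_]
The non-blank tape span at halt is bcbbcb.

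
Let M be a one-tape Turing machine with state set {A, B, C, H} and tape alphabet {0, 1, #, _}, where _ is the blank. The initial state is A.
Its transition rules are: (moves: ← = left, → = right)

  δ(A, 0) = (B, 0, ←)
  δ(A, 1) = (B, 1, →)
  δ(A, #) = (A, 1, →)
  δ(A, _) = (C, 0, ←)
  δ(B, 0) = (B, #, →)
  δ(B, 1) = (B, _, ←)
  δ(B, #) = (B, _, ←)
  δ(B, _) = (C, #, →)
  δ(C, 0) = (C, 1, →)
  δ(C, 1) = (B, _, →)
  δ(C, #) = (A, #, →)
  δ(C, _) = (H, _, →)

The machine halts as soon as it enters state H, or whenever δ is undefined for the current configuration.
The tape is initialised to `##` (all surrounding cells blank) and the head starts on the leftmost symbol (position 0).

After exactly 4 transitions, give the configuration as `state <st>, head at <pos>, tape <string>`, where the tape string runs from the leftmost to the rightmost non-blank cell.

state B, head at 2, tape 1_0

state=A head=0 tape=[#]#_   (A,#)→(A,1,→)
state=A head=1 tape=1[#]_   (A,#)→(A,1,→)
state=A head=2 tape=11[_]   (A,_)→(C,0,←)
state=C head=1 tape=1[1]0   (C,1)→(B,_,→)
state=B head=2 tape=1_[0]
After 4 steps: state B, head at 2, tape 1_0.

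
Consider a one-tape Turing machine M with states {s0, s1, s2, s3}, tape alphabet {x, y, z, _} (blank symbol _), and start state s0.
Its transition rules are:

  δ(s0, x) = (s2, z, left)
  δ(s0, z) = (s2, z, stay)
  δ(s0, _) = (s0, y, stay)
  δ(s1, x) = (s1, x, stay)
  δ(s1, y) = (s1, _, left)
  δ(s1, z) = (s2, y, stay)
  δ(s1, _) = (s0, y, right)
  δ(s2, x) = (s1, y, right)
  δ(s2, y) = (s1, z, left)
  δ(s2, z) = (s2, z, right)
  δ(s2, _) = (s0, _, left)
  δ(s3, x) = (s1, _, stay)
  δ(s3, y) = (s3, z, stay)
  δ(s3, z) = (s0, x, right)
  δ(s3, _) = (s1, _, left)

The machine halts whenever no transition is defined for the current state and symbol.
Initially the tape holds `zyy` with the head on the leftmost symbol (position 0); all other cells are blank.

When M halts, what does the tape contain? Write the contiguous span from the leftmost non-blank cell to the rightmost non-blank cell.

state=s0 head=0 tape=__[z]yy   (s0,z)→(s2,z,stay)
state=s2 head=0 tape=__[z]yy   (s2,z)→(s2,z,right)
state=s2 head=1 tape=__z[y]y   (s2,y)→(s1,z,left)
state=s1 head=0 tape=__[z]zy   (s1,z)→(s2,y,stay)
state=s2 head=0 tape=__[y]zy   (s2,y)→(s1,z,left)
state=s1 head=-1 tape=_[_]zzy   (s1,_)→(s0,y,right)
state=s0 head=0 tape=_y[z]zy   (s0,z)→(s2,z,stay)
state=s2 head=0 tape=_y[z]zy   (s2,z)→(s2,z,right)
state=s2 head=1 tape=_yz[z]y   (s2,z)→(s2,z,right)
state=s2 head=2 tape=_yzz[y]   (s2,y)→(s1,z,left)
state=s1 head=1 tape=_yz[z]z   (s1,z)→(s2,y,stay)
state=s2 head=1 tape=_yz[y]z   (s2,y)→(s1,z,left)
state=s1 head=0 tape=_y[z]zz   (s1,z)→(s2,y,stay)
state=s2 head=0 tape=_y[y]zz   (s2,y)→(s1,z,left)
state=s1 head=-1 tape=_[y]zzz   (s1,y)→(s1,_,left)
state=s1 head=-2 tape=[_]_zzz   (s1,_)→(s0,y,right)
state=s0 head=-1 tape=y[_]zzz   (s0,_)→(s0,y,stay)
state=s0 head=-1 tape=y[y]zzz
The non-blank tape span at halt is yyzzz.

yyzzz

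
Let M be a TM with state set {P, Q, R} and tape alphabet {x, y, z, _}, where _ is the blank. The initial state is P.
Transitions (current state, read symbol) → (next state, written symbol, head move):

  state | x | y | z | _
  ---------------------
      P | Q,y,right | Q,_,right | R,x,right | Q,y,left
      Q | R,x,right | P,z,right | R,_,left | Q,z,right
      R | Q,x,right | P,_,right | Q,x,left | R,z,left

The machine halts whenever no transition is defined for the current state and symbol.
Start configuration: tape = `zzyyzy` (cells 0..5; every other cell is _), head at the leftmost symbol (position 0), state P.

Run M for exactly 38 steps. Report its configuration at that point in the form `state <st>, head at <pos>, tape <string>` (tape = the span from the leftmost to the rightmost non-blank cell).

state R, head at 6, tape xxxzxxz_y

state=P head=0 tape=[z]zyyzy___   (P,z)→(R,x,right)
state=R head=1 tape=x[z]yyzy___   (R,z)→(Q,x,left)
state=Q head=0 tape=[x]xyyzy___   (Q,x)→(R,x,right)
state=R head=1 tape=x[x]yyzy___   (R,x)→(Q,x,right)
state=Q head=2 tape=xx[y]yzy___   (Q,y)→(P,z,right)
state=P head=3 tape=xxz[y]zy___   (P,y)→(Q,_,right)
state=Q head=4 tape=xxz_[z]y___   (Q,z)→(R,_,left)
state=R head=3 tape=xxz[_]_y___   (R,_)→(R,z,left)
state=R head=2 tape=xx[z]z_y___   (R,z)→(Q,x,left)
state=Q head=1 tape=x[x]xz_y___   (Q,x)→(R,x,right)
state=R head=2 tape=xx[x]z_y___   (R,x)→(Q,x,right)
state=Q head=3 tape=xxx[z]_y___   (Q,z)→(R,_,left)
state=R head=2 tape=xx[x]__y___   (R,x)→(Q,x,right)
state=Q head=3 tape=xxx[_]_y___   (Q,_)→(Q,z,right)
state=Q head=4 tape=xxxz[_]y___   (Q,_)→(Q,z,right)
state=Q head=5 tape=xxxzz[y]___   (Q,y)→(P,z,right)
state=P head=6 tape=xxxzzz[_]__   (P,_)→(Q,y,left)
state=Q head=5 tape=xxxzz[z]y__   (Q,z)→(R,_,left)
state=R head=4 tape=xxxz[z]_y__   (R,z)→(Q,x,left)
state=Q head=3 tape=xxx[z]x_y__   (Q,z)→(R,_,left)
state=R head=2 tape=xx[x]_x_y__   (R,x)→(Q,x,right)
state=Q head=3 tape=xxx[_]x_y__   (Q,_)→(Q,z,right)
state=Q head=4 tape=xxxz[x]_y__   (Q,x)→(R,x,right)
state=R head=5 tape=xxxzx[_]y__   (R,_)→(R,z,left)
state=R head=4 tape=xxxz[x]zy__   (R,x)→(Q,x,right)
state=Q head=5 tape=xxxzx[z]y__   (Q,z)→(R,_,left)
state=R head=4 tape=xxxz[x]_y__   (R,x)→(Q,x,right)
state=Q head=5 tape=xxxzx[_]y__   (Q,_)→(Q,z,right)
state=Q head=6 tape=xxxzxz[y]__   (Q,y)→(P,z,right)
state=P head=7 tape=xxxzxzz[_]_   (P,_)→(Q,y,left)
state=Q head=6 tape=xxxzxz[z]y_   (Q,z)→(R,_,left)
state=R head=5 tape=xxxzx[z]_y_   (R,z)→(Q,x,left)
state=Q head=4 tape=xxxz[x]x_y_   (Q,x)→(R,x,right)
state=R head=5 tape=xxxzx[x]_y_   (R,x)→(Q,x,right)
state=Q head=6 tape=xxxzxx[_]y_   (Q,_)→(Q,z,right)
state=Q head=7 tape=xxxzxxz[y]_   (Q,y)→(P,z,right)
state=P head=8 tape=xxxzxxzz[_]   (P,_)→(Q,y,left)
state=Q head=7 tape=xxxzxxz[z]y   (Q,z)→(R,_,left)
state=R head=6 tape=xxxzxx[z]_y
After 38 steps: state R, head at 6, tape xxxzxxz_y.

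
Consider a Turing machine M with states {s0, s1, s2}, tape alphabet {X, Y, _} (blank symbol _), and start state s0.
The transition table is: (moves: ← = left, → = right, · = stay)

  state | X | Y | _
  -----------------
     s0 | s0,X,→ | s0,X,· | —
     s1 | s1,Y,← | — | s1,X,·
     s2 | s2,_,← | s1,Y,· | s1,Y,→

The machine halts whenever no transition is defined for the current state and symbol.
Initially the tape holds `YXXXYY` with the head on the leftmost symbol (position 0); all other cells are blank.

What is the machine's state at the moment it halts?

s0

s0 | [Y]XXXYY_   read Y → write X, move ·, go to s0
s0 | [X]XXXYY_   read X → write X, move →, go to s0
s0 | X[X]XXYY_   read X → write X, move →, go to s0
s0 | XX[X]XYY_   read X → write X, move →, go to s0
s0 | XXX[X]YY_   read X → write X, move →, go to s0
s0 | XXXX[Y]Y_   read Y → write X, move ·, go to s0
s0 | XXXX[X]Y_   read X → write X, move →, go to s0
s0 | XXXXX[Y]_   read Y → write X, move ·, go to s0
s0 | XXXXX[X]_   read X → write X, move →, go to s0
s0 | XXXXXX[_]
No transition is defined for (s0, _); M halts in state s0.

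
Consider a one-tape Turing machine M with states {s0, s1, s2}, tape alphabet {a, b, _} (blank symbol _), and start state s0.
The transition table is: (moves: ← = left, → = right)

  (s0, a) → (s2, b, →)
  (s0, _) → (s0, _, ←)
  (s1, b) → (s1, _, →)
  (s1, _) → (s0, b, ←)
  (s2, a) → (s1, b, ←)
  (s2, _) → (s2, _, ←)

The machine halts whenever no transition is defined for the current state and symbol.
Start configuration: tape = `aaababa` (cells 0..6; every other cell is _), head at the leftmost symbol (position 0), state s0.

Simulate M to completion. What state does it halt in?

s1

s0 | [a]aababa   read a → write b, move →, go to s2
s2 | b[a]ababa   read a → write b, move ←, go to s1
s1 | [b]bababa   read b → write _, move →, go to s1
s1 | _[b]ababa   read b → write _, move →, go to s1
s1 | __[a]baba
No transition is defined for (s1, a); M halts in state s1.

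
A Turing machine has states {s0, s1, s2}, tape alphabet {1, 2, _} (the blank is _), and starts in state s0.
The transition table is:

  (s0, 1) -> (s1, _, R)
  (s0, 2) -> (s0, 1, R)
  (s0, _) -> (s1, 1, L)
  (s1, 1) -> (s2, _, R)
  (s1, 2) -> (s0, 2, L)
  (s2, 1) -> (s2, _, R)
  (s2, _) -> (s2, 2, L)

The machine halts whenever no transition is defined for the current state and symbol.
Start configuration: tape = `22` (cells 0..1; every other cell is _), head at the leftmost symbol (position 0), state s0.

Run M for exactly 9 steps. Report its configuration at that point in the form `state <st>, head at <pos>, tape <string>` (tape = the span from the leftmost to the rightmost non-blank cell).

state s2, head at 1, tape 222

s0 | [2]2__   read 2 → write 1, move R, go to s0
s0 | 1[2]__   read 2 → write 1, move R, go to s0
s0 | 11[_]_   read _ → write 1, move L, go to s1
s1 | 1[1]1_   read 1 → write _, move R, go to s2
s2 | 1_[1]_   read 1 → write _, move R, go to s2
s2 | 1__[_]   read _ → write 2, move L, go to s2
s2 | 1_[_]2   read _ → write 2, move L, go to s2
s2 | 1[_]22   read _ → write 2, move L, go to s2
s2 | [1]222   read 1 → write _, move R, go to s2
s2 | _[2]22
After 9 steps: state s2, head at 1, tape 222.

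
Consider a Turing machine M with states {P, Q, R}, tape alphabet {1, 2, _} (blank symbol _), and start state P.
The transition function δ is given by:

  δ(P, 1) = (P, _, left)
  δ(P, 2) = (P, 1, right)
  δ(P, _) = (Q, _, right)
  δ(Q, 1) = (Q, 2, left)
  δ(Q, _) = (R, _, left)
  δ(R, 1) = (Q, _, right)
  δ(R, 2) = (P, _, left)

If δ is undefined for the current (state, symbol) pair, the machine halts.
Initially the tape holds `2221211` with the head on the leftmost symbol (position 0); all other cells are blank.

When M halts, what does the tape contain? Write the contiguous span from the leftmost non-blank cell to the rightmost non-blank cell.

211

state=P head=0 tape=_[2]221211   (P,2)→(P,1,right)
state=P head=1 tape=_1[2]21211   (P,2)→(P,1,right)
state=P head=2 tape=_11[2]1211   (P,2)→(P,1,right)
state=P head=3 tape=_111[1]211   (P,1)→(P,_,left)
state=P head=2 tape=_11[1]_211   (P,1)→(P,_,left)
state=P head=1 tape=_1[1]__211   (P,1)→(P,_,left)
state=P head=0 tape=_[1]___211   (P,1)→(P,_,left)
state=P head=-1 tape=[_]____211   (P,_)→(Q,_,right)
state=Q head=0 tape=_[_]___211   (Q,_)→(R,_,left)
state=R head=-1 tape=[_]____211
The non-blank tape span at halt is 211.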